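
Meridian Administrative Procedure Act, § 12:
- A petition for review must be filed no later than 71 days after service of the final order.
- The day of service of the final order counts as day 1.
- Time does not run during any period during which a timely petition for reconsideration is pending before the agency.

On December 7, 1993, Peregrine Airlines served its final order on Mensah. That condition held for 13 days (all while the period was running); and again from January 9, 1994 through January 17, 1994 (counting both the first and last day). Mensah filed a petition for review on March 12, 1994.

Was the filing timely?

Counting December 7, 1993 as day 1, day 71 is February 15, 1994.
Tolling adds 13 days: February 15, 1994 + 13 days = February 28, 1994.
From January 9, 1994 through January 17, 1994 inclusive is 9 days; tolling adds 9 days: February 28, 1994 + 9 days = March 9, 1994.
The deadline is March 9, 1994; the filing on March 12, 1994 is after that date.

No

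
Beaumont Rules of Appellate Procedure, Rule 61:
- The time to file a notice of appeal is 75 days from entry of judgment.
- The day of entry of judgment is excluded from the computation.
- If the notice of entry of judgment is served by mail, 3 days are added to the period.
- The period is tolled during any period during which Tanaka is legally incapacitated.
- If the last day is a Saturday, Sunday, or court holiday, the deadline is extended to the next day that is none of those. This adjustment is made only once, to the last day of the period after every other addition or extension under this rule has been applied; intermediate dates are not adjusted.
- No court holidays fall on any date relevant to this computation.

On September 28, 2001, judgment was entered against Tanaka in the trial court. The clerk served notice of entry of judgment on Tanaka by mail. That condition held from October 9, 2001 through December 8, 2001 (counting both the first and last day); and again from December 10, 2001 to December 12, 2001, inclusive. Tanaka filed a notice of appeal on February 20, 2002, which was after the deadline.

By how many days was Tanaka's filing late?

75 days after September 28, 2001 is December 12, 2001.
Service was by mail, adding 3 days: December 12, 2001 + 3 days = December 15, 2001.
From October 9, 2001 through December 8, 2001 inclusive is 61 days; tolling adds 61 days: December 15, 2001 + 61 days = February 14, 2002.
From December 10, 2001 through December 12, 2001 inclusive is 3 days; tolling adds 3 days: February 14, 2002 + 3 days = February 17, 2002.
February 17, 2002 is Sunday. The next qualifying day is February 18, 2002.
The deadline is February 18, 2002; from February 18, 2002 to February 20, 2002 is 2 days.

2 days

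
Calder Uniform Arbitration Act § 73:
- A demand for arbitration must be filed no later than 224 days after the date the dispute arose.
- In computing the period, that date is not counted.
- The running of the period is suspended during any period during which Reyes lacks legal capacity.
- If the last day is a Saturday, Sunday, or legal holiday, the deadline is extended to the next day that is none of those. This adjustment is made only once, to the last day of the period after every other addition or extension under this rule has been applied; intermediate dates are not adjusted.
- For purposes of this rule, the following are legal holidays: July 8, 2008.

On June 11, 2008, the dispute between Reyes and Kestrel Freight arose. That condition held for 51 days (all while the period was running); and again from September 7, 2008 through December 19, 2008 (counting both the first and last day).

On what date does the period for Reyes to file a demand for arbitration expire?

224 days after June 11, 2008 is January 21, 2009.
Tolling adds 51 days: January 21, 2009 + 51 days = March 13, 2009.
From September 7, 2008 through December 19, 2008 inclusive is 104 days; tolling adds 104 days: March 13, 2009 + 104 days = June 25, 2009.
June 25, 2009 is a Thursday and not a legal holiday, so no extension applies.

June 25, 2009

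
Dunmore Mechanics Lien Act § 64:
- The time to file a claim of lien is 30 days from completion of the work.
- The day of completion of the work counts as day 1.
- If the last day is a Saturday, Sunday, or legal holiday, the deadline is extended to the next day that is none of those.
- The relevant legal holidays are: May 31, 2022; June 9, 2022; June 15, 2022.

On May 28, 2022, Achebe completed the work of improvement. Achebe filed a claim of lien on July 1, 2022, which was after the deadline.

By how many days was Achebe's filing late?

4 days

Counting May 28, 2022 as day 1, day 30 is June 26, 2022.
June 26, 2022 is Sunday. The next qualifying day is June 27, 2022.
The deadline is June 27, 2022; from June 27, 2022 to July 1, 2022 is 4 days.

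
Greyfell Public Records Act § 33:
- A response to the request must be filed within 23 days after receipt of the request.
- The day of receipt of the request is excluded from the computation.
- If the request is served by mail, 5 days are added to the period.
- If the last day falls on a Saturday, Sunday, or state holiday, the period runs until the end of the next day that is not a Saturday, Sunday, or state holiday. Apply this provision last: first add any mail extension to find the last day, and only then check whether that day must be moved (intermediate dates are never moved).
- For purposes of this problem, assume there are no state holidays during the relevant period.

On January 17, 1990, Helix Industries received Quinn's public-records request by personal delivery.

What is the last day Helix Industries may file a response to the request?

23 days after January 17, 1990 is February 9, 1990.
Service was not by mail, so no mail extension applies.
February 9, 1990 is a Friday and not a state holiday, so no extension applies.

February 9, 1990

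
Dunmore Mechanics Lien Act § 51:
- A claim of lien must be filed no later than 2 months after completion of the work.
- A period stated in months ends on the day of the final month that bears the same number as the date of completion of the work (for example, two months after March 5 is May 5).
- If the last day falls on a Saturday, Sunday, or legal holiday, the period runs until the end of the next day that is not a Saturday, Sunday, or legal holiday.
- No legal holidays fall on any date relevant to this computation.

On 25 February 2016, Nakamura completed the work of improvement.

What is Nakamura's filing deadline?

2 months after 25 February 2016 is April 25, 2016.
April 25, 2016 is a Monday and not a legal holiday, so no extension applies.

April 25, 2016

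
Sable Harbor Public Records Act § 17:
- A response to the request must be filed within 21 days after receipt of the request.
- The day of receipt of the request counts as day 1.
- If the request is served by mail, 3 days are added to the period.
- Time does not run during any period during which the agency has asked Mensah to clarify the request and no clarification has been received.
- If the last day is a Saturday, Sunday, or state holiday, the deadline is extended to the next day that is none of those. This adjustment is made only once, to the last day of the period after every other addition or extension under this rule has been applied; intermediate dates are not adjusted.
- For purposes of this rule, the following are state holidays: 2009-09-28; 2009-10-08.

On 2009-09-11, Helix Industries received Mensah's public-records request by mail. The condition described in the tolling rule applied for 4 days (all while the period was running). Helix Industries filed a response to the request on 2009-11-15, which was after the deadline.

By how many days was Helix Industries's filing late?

37 days

Counting 2009-09-11 as day 1, day 21 is October 1, 2009.
Service was by mail, adding 3 days: October 1, 2009 + 3 days = October 4, 2009.
Tolling adds 4 days: October 4, 2009 + 4 days = October 8, 2009.
October 8, 2009 is a listed holiday. The next qualifying day is October 9, 2009.
The deadline is October 9, 2009; from October 9, 2009 to November 15, 2009 is 37 days.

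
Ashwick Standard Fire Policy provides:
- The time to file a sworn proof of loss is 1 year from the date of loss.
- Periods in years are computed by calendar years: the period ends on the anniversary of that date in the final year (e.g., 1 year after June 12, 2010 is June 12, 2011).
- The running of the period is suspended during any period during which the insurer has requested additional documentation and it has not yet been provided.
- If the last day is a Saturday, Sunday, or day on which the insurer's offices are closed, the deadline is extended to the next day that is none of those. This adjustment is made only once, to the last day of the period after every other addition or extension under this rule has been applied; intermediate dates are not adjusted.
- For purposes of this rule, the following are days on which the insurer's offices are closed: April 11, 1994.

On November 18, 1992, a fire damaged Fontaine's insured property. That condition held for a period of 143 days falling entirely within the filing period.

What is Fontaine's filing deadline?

1 year after November 18, 1992 is November 18, 1993.
Tolling adds 143 days: November 18, 1993 + 143 days = April 10, 1994.
April 10, 1994 is Sunday; April 11, 1994 is a listed holiday. The next qualifying day is April 12, 1994.

April 12, 1994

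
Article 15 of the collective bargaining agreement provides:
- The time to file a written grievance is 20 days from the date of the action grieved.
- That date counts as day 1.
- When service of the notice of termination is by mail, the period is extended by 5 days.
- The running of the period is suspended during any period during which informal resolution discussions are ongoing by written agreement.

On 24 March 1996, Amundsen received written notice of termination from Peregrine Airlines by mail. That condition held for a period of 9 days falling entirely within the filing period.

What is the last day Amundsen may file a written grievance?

Counting 24 March 1996 as day 1, day 20 is April 12, 1996.
Service was by mail, adding 5 days: April 12, 1996 + 5 days = April 17, 1996.
Tolling adds 9 days: April 17, 1996 + 9 days = April 26, 1996.

April 26, 1996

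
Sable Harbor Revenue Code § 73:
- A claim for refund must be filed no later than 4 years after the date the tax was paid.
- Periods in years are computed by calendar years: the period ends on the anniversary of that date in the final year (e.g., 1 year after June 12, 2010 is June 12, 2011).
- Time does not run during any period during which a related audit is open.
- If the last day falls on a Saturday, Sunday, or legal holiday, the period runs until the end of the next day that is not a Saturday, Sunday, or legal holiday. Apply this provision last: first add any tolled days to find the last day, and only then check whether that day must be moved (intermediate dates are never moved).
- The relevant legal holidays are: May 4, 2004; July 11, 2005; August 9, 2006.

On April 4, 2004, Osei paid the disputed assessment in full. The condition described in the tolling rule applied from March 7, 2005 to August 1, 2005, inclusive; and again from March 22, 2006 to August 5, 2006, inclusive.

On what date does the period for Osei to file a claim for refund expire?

4 years after April 4, 2004 is April 4, 2008.
From March 7, 2005 through August 1, 2005 inclusive is 148 days; tolling adds 148 days: April 4, 2008 + 148 days = August 30, 2008.
From March 22, 2006 through August 5, 2006 inclusive is 137 days; tolling adds 137 days: August 30, 2008 + 137 days = January 14, 2009.
January 14, 2009 is a Wednesday and not a legal holiday, so no extension applies.

January 14, 2009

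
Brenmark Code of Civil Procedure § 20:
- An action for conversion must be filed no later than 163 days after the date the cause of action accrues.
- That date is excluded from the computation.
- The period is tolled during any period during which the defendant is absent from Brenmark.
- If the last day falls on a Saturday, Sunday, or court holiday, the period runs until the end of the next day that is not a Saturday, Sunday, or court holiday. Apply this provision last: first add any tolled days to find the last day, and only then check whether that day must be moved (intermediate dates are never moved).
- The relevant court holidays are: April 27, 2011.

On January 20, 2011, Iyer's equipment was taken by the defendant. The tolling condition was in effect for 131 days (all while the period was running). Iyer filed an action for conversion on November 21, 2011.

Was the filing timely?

163 days after January 20, 2011 is July 2, 2011.
Tolling adds 131 days: July 2, 2011 + 131 days = November 10, 2011.
November 10, 2011 is a Thursday and not a court holiday, so no extension applies.
The deadline is November 10, 2011; the filing on November 21, 2011 is after that date.

No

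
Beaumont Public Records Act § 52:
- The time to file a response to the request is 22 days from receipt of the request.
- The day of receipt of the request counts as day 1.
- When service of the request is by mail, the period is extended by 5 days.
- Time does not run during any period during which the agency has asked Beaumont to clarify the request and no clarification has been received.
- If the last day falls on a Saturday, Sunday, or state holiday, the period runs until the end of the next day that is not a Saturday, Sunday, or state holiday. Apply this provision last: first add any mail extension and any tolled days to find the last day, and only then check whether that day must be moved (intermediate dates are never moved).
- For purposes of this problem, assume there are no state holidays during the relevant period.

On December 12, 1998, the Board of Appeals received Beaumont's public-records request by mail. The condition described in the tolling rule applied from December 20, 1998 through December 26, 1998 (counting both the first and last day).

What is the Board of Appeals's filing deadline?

Counting December 12, 1998 as day 1, day 22 is January 2, 1999.
Service was by mail, adding 5 days: January 2, 1999 + 5 days = January 7, 1999.
From December 20, 1998 through December 26, 1998 inclusive is 7 days; tolling adds 7 days: January 7, 1999 + 7 days = January 14, 1999.
January 14, 1999 is a Thursday and not a state holiday, so no extension applies.

January 14, 1999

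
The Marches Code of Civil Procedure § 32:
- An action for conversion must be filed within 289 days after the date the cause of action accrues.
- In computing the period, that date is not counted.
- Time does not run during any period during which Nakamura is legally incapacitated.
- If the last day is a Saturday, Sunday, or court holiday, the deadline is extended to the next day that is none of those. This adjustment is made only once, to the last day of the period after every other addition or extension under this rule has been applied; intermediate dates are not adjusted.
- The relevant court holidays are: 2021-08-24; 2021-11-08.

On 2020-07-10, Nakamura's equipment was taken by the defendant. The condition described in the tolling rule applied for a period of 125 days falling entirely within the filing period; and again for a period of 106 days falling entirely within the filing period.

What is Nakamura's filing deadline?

December 13, 2021

289 days after 2020-07-10 is April 25, 2021.
Tolling adds 125 days: April 25, 2021 + 125 days = August 28, 2021.
Tolling adds 106 days: August 28, 2021 + 106 days = December 12, 2021.
December 12, 2021 is Sunday. The next qualifying day is December 13, 2021.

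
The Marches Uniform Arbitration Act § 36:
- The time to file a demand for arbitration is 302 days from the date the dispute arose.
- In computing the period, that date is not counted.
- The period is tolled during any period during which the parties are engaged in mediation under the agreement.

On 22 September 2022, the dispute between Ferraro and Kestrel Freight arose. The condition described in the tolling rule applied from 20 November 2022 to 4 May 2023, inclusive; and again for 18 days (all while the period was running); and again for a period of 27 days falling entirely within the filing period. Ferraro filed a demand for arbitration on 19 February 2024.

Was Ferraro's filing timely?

No

302 days after 22 September 2022 is July 21, 2023.
From November 20, 2022 through May 4, 2023 inclusive is 166 days; tolling adds 166 days: July 21, 2023 + 166 days = January 3, 2024.
Tolling adds 18 days: January 3, 2024 + 18 days = January 21, 2024.
Tolling adds 27 days: January 21, 2024 + 27 days = February 17, 2024.
The deadline is February 17, 2024; the filing on February 19, 2024 is after that date.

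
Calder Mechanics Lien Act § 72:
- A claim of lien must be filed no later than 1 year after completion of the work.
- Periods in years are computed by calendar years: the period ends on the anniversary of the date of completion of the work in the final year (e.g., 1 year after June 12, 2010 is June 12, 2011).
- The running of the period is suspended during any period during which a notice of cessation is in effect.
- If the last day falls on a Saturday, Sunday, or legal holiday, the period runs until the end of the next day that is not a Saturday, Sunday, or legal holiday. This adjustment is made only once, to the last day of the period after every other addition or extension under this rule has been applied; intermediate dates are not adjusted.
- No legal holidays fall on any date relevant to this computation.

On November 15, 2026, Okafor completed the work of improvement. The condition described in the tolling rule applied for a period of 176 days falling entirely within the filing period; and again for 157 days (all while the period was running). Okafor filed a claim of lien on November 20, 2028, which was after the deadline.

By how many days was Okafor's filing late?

38 days

1 year after November 15, 2026 is November 15, 2027.
Tolling adds 176 days: November 15, 2027 + 176 days = May 9, 2028.
Tolling adds 157 days: May 9, 2028 + 157 days = October 13, 2028.
October 13, 2028 is a Friday and not a legal holiday, so no extension applies.
The deadline is October 13, 2028; from October 13, 2028 to November 20, 2028 is 38 days.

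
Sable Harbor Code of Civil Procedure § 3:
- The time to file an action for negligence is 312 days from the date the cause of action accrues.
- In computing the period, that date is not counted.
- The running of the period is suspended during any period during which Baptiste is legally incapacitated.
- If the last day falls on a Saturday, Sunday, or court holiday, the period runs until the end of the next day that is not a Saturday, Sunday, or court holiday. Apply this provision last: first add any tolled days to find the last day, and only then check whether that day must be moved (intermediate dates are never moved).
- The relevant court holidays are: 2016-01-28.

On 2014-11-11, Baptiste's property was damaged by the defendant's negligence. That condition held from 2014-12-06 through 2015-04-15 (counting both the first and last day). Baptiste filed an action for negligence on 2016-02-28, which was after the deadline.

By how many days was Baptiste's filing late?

312 days after 2014-11-11 is September 19, 2015.
From December 6, 2014 through April 15, 2015 inclusive is 131 days; tolling adds 131 days: September 19, 2015 + 131 days = January 28, 2016.
January 28, 2016 is a listed holiday. The next qualifying day is January 29, 2016.
The deadline is January 29, 2016; from January 29, 2016 to February 28, 2016 is 30 days.

30 days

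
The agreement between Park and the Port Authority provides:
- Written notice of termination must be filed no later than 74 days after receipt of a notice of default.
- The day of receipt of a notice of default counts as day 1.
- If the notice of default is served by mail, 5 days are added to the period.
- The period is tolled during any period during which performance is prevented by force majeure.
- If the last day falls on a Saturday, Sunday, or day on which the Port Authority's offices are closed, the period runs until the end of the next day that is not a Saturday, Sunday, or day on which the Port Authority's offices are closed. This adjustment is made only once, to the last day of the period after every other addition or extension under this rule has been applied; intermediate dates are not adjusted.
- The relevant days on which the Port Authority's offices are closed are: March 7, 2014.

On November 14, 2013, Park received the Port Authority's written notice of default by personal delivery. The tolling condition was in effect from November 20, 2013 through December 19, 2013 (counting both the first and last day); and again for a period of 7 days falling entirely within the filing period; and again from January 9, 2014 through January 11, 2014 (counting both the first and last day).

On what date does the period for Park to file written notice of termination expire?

Counting November 14, 2013 as day 1, day 74 is January 26, 2014.
Service was not by mail, so no mail extension applies.
From November 20, 2013 through December 19, 2013 inclusive is 30 days; tolling adds 30 days: January 26, 2014 + 30 days = February 25, 2014.
Tolling adds 7 days: February 25, 2014 + 7 days = March 4, 2014.
From January 9, 2014 through January 11, 2014 inclusive is 3 days; tolling adds 3 days: March 4, 2014 + 3 days = March 7, 2014.
March 7, 2014 is a listed holiday; March 8, 2014 is Saturday; March 9, 2014 is Sunday. The next qualifying day is March 10, 2014.

March 10, 2014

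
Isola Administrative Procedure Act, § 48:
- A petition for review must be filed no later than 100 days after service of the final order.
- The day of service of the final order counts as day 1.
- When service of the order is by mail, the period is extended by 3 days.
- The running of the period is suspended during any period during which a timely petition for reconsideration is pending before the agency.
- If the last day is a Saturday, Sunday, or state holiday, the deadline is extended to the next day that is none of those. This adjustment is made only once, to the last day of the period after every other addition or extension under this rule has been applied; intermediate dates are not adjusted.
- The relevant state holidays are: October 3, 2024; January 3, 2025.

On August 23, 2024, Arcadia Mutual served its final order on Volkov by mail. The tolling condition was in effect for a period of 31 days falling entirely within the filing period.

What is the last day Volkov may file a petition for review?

January 6, 2025

Counting August 23, 2024 as day 1, day 100 is November 30, 2024.
Service was by mail, adding 3 days: November 30, 2024 + 3 days = December 3, 2024.
Tolling adds 31 days: December 3, 2024 + 31 days = January 3, 2025.
January 3, 2025 is a listed holiday; January 4, 2025 is Saturday; January 5, 2025 is Sunday. The next qualifying day is January 6, 2025.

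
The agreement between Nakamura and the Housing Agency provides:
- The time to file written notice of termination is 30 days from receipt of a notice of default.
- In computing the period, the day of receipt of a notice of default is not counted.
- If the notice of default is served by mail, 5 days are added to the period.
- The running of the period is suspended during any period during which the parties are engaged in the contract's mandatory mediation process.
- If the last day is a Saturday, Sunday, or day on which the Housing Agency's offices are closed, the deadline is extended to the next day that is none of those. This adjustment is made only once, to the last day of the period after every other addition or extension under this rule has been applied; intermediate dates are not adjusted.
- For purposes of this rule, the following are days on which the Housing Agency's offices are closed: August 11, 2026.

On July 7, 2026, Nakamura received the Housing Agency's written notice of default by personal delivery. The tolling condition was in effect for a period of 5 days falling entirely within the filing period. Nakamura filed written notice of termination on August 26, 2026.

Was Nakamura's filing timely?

No

30 days after July 7, 2026 is August 6, 2026.
Service was not by mail, so no mail extension applies.
Tolling adds 5 days: August 6, 2026 + 5 days = August 11, 2026.
August 11, 2026 is a listed holiday. The next qualifying day is August 12, 2026.
The deadline is August 12, 2026; the filing on August 26, 2026 is after that date.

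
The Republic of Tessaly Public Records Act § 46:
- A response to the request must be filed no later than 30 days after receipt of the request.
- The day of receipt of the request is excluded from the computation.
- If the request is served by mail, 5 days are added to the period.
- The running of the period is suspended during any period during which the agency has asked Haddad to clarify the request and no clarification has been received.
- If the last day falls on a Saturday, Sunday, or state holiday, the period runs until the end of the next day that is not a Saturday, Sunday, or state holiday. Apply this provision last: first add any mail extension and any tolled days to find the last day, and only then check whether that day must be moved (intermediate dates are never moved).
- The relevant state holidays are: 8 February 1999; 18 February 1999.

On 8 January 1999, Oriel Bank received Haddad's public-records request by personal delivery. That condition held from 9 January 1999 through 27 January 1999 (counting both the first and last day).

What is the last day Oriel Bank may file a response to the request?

30 days after 8 January 1999 is February 7, 1999.
Service was not by mail, so no mail extension applies.
From January 9, 1999 through January 27, 1999 inclusive is 19 days; tolling adds 19 days: February 7, 1999 + 19 days = February 26, 1999.
February 26, 1999 is a Friday and not a state holiday, so no extension applies.

February 26, 1999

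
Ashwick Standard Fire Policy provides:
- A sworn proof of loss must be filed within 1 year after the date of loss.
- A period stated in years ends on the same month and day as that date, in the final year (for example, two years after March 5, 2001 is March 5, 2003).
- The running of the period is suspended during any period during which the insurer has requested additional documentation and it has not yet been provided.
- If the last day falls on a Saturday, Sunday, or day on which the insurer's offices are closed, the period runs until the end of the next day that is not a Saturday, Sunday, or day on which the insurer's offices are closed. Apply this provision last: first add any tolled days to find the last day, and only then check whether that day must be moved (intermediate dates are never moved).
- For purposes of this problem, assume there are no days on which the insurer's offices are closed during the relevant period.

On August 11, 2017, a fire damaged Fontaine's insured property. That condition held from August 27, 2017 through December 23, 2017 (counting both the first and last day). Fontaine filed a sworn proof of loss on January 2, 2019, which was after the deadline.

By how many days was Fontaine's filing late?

1 year after August 11, 2017 is August 11, 2018.
From August 27, 2017 through December 23, 2017 inclusive is 119 days; tolling adds 119 days: August 11, 2018 + 119 days = December 8, 2018.
December 8, 2018 is Saturday; December 9, 2018 is Sunday. The next qualifying day is December 10, 2018.
The deadline is December 10, 2018; from December 10, 2018 to January 2, 2019 is 23 days.

23 days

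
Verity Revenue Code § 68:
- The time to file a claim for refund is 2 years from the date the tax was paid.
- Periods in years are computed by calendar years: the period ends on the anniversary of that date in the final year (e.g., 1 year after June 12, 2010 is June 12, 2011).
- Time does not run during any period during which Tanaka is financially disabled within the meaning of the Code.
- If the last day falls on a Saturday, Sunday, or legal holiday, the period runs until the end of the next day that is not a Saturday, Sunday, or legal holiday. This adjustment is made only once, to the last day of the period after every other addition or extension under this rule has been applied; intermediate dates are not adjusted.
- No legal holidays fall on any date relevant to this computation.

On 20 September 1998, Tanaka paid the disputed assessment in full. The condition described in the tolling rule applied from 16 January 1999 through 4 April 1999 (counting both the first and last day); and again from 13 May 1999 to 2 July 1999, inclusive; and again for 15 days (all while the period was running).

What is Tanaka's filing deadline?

February 12, 2001

2 years after 20 September 1998 is September 20, 2000.
From January 16, 1999 through April 4, 1999 inclusive is 79 days; tolling adds 79 days: September 20, 2000 + 79 days = December 8, 2000.
From May 13, 1999 through July 2, 1999 inclusive is 51 days; tolling adds 51 days: December 8, 2000 + 51 days = January 28, 2001.
Tolling adds 15 days: January 28, 2001 + 15 days = February 12, 2001.
February 12, 2001 is a Monday and not a legal holiday, so no extension applies.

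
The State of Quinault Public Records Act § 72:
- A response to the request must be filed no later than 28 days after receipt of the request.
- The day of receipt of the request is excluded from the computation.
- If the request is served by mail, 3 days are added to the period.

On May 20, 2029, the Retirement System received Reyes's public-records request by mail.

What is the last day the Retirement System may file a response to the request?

June 20, 2029

28 days after May 20, 2029 is June 17, 2029.
Service was by mail, adding 3 days: June 17, 2029 + 3 days = June 20, 2029.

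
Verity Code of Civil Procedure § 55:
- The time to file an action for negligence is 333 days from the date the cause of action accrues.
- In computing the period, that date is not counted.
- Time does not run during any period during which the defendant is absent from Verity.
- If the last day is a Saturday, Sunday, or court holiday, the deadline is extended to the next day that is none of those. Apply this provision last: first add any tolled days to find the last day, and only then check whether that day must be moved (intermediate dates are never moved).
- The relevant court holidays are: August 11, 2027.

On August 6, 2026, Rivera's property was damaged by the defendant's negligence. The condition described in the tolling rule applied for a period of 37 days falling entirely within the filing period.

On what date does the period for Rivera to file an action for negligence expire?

August 12, 2027

333 days after August 6, 2026 is July 5, 2027.
Tolling adds 37 days: July 5, 2027 + 37 days = August 11, 2027.
August 11, 2027 is a listed holiday. The next qualifying day is August 12, 2027.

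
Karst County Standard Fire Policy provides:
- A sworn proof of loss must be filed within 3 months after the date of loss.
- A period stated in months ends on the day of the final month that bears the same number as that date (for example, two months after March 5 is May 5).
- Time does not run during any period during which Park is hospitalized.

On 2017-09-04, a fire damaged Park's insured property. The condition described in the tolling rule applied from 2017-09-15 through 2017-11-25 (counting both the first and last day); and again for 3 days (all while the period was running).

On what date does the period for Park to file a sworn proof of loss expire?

February 17, 2018

3 months after 2017-09-04 is December 4, 2017.
From September 15, 2017 through November 25, 2017 inclusive is 72 days; tolling adds 72 days: December 4, 2017 + 72 days = February 14, 2018.
Tolling adds 3 days: February 14, 2018 + 3 days = February 17, 2018.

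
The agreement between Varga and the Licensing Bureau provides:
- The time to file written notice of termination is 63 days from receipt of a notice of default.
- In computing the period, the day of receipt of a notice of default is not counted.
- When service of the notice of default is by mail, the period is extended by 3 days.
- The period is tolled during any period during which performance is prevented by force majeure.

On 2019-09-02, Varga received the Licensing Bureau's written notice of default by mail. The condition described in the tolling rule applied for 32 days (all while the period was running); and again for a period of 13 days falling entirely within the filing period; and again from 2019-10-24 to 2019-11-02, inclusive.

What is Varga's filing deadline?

January 1, 2020

63 days after 2019-09-02 is November 4, 2019.
Service was by mail, adding 3 days: November 4, 2019 + 3 days = November 7, 2019.
Tolling adds 32 days: November 7, 2019 + 32 days = December 9, 2019.
Tolling adds 13 days: December 9, 2019 + 13 days = December 22, 2019.
From October 24, 2019 through November 2, 2019 inclusive is 10 days; tolling adds 10 days: December 22, 2019 + 10 days = January 1, 2020.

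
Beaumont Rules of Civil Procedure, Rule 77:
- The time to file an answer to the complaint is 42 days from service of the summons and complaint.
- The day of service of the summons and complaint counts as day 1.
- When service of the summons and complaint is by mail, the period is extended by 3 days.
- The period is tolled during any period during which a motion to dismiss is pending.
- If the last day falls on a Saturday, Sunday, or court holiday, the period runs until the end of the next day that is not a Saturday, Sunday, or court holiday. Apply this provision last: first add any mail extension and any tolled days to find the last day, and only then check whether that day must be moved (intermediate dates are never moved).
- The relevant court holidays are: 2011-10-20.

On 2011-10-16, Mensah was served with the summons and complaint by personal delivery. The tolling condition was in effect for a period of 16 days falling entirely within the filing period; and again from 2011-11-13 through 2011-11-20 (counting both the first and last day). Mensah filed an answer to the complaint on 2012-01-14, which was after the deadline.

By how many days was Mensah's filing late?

25 days

Counting 2011-10-16 as day 1, day 42 is November 26, 2011.
Service was not by mail, so no mail extension applies.
Tolling adds 16 days: November 26, 2011 + 16 days = December 12, 2011.
From November 13, 2011 through November 20, 2011 inclusive is 8 days; tolling adds 8 days: December 12, 2011 + 8 days = December 20, 2011.
December 20, 2011 is a Tuesday and not a court holiday, so no extension applies.
The deadline is December 20, 2011; from December 20, 2011 to January 14, 2012 is 25 days.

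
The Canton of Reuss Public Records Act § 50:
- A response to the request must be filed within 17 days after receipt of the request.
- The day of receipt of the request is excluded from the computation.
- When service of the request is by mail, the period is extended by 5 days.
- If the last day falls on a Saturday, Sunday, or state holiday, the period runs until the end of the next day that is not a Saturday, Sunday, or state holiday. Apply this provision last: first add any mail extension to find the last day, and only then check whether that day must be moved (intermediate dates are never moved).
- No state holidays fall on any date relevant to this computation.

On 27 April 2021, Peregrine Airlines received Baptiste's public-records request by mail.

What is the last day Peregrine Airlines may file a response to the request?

17 days after 27 April 2021 is May 14, 2021.
Service was by mail, adding 5 days: May 14, 2021 + 5 days = May 19, 2021.
May 19, 2021 is a Wednesday and not a state holiday, so no extension applies.

May 19, 2021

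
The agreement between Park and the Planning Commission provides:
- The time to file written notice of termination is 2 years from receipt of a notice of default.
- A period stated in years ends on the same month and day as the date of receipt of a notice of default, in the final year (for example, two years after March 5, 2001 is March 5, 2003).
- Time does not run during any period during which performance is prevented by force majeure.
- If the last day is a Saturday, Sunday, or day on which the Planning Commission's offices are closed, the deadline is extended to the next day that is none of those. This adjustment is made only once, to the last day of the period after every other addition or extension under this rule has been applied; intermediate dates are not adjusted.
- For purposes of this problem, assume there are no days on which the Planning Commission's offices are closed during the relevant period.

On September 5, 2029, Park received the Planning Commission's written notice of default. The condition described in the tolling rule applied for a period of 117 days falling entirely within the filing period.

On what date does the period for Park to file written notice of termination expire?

December 31, 2031

2 years after September 5, 2029 is September 5, 2031.
Tolling adds 117 days: September 5, 2031 + 117 days = December 31, 2031.
December 31, 2031 is a Wednesday and not a day on which the Planning Commission's offices are closed, so no extension applies.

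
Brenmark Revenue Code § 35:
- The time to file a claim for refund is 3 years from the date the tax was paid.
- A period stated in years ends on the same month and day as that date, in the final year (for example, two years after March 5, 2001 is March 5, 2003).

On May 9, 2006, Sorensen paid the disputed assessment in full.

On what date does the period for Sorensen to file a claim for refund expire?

May 9, 2009

3 years after May 9, 2006 is May 9, 2009.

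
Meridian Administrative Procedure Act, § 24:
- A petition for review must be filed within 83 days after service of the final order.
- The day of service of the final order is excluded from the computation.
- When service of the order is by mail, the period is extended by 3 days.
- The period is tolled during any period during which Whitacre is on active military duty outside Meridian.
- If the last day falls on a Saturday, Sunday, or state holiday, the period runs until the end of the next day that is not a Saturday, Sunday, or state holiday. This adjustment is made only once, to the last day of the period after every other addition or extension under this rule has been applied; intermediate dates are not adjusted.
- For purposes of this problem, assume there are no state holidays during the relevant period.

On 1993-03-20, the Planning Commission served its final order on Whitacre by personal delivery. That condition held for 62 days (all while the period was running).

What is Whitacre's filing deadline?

August 12, 1993

83 days after 1993-03-20 is June 11, 1993.
Service was not by mail, so no mail extension applies.
Tolling adds 62 days: June 11, 1993 + 62 days = August 12, 1993.
August 12, 1993 is a Thursday and not a state holiday, so no extension applies.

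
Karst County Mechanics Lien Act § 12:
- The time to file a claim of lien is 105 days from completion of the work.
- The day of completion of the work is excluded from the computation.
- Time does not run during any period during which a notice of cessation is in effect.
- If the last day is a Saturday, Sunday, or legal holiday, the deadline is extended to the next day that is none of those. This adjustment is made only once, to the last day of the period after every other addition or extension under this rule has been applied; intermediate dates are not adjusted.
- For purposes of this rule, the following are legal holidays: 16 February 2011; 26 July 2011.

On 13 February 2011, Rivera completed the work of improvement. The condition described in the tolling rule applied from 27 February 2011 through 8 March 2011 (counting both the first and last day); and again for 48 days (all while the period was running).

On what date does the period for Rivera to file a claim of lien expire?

July 27, 2011

105 days after 13 February 2011 is May 29, 2011.
From February 27, 2011 through March 8, 2011 inclusive is 10 days; tolling adds 10 days: May 29, 2011 + 10 days = June 8, 2011.
Tolling adds 48 days: June 8, 2011 + 48 days = July 26, 2011.
July 26, 2011 is a listed holiday. The next qualifying day is July 27, 2011.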